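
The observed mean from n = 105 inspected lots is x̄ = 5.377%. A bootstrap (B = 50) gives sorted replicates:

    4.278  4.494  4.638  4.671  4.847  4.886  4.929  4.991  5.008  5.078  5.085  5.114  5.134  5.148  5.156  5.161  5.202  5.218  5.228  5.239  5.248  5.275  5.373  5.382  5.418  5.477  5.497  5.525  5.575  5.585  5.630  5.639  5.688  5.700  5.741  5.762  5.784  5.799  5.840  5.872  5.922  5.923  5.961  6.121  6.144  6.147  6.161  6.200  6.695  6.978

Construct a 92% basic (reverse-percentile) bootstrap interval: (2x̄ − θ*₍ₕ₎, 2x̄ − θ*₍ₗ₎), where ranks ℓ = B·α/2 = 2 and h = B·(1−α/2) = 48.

Percentile endpoints at ranks 2 and 48: θ*₍2₎ = 4.494, θ*₍48₎ = 6.200.
Basic interval reflects these around x̄:
  lower = 2 × 5.377 − 6.200 = 4.554
  upper = 2 × 5.377 − 4.494 = 6.260

(4.554, 6.260)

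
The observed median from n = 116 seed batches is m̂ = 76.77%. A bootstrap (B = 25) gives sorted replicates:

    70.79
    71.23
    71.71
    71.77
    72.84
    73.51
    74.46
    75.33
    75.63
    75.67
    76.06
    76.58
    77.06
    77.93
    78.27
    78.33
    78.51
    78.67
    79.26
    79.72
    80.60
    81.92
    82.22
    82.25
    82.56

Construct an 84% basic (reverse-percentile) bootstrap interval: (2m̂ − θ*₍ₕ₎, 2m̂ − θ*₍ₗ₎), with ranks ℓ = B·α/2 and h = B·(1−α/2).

Percentile endpoints at ranks 2 and 23: θ*₍2₎ = 71.23, θ*₍23₎ = 82.22.
Basic interval reflects these around m̂:
  lower = 2 × 76.77 − 82.22 = 71.32
  upper = 2 × 76.77 − 71.23 = 82.31

(71.32, 82.31)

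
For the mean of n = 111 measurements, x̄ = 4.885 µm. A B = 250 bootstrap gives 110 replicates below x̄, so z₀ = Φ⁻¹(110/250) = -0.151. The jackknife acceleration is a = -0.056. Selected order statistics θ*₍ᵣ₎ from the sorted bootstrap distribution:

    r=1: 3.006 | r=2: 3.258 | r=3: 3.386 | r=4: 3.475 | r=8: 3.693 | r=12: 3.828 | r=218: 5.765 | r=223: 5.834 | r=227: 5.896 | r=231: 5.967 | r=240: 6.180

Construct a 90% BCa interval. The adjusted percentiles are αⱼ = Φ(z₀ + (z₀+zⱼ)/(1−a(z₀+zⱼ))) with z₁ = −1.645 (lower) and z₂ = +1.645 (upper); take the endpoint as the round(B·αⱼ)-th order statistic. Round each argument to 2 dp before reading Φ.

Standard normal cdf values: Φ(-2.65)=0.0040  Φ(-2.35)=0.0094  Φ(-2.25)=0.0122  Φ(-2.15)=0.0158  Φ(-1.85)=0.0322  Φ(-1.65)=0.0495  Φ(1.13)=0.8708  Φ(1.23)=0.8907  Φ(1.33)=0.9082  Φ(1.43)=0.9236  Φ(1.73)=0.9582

(3.475, 5.834)

Lower: z₀ + z₁ = -0.151 + (-1.645) = -1.796; 1 − a(z₀+z₁) = 1 − (-0.056)(-1.796) = 0.8994; argument = -0.151 + (-1.796)/0.8994 = -2.1478 → -2.15.
α₁ = Φ(-2.15) = 0.0158; rank = round(250 × 0.0158) = 4; θ*₍4₎ = 3.475.
Upper: z₀ + z₂ = 1.494; 1 − a(z₀+z₂) = 1.0837; argument = 1.2277 → 1.23; α₂ = 0.8907; rank = 223; θ*₍223₎ = 5.834.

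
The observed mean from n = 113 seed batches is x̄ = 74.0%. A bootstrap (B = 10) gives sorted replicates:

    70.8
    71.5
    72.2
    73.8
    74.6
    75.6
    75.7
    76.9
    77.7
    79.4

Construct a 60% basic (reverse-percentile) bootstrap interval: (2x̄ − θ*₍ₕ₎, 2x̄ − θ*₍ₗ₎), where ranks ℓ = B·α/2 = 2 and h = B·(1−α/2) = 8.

(71.1, 76.5)

Percentile endpoints at ranks 2 and 8: θ*₍2₎ = 71.5, θ*₍8₎ = 76.9.
Basic interval reflects these around x̄:
  lower = 2 × 74.0 − 76.9 = 71.1
  upper = 2 × 74.0 − 71.5 = 76.5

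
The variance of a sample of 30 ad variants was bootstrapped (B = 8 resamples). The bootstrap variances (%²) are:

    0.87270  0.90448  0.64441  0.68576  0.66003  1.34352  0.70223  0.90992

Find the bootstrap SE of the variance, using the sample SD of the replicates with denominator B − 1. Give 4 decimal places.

Bootstrap SE is the standard deviation of the 8 replicate variances.
Mean of replicates: (0.87270 + 0.90448 + 0.64441 + 0.68576 + 0.66003 + 1.34352 + 0.70223 + 0.90992) / 8 = 6.723050 / 8 = 0.840381
Sum of squared deviations: (+0.032319)² + (+0.064099)² + (−0.195971)² + (−0.154621)² + (−0.180351)² + (+0.503139)² + (−0.138151)² + (+0.069539)² = 0.377062
Variance = 0.377062 / 7 = 0.053866
SE* = √0.053866

SE* = 0.2321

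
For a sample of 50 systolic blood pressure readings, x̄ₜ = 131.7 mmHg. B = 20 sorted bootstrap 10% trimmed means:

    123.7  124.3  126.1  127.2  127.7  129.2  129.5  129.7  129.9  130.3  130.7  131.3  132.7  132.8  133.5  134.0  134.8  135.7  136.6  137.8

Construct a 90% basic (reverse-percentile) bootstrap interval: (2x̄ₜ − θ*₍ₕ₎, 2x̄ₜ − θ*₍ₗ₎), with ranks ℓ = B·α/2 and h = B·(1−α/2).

(126.8, 139.7)

Percentile endpoints at ranks 1 and 19: θ*₍1₎ = 123.7, θ*₍19₎ = 136.6.
Basic interval reflects these around x̄ₜ:
  lower = 2 × 131.7 − 136.6 = 126.8
  upper = 2 × 131.7 − 123.7 = 139.7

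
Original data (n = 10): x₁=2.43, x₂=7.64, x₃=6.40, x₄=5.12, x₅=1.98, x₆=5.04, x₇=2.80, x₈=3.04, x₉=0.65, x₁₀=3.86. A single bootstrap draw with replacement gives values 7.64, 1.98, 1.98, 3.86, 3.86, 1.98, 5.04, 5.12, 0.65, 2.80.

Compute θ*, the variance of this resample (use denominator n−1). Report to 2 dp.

Mean = 3.4910; sum of squared deviations = 37.9377
s² = 37.9377 / 9 = 4.2153

θ* = 4.22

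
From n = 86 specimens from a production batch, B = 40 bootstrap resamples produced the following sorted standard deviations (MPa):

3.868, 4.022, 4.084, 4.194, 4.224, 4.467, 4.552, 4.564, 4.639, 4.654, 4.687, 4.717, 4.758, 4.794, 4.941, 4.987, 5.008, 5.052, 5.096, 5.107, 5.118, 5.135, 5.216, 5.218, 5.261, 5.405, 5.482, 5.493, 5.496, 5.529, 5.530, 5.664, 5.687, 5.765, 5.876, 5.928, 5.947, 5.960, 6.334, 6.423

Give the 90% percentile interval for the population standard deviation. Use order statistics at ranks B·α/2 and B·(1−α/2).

(4.022, 5.960)

α = 0.10; lower rank = 40 × 0.050 = 2; upper rank = 40 × 0.950 = 38.
The 2nd smallest replicate is 4.022; the 38th is 5.960.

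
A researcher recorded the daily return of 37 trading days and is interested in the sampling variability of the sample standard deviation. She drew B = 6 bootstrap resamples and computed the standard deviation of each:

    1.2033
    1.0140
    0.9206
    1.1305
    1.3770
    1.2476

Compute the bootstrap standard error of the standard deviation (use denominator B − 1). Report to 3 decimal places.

SE* = 0.165

Bootstrap SE is the standard deviation of the 6 replicate standard deviations.
Mean of replicates: (1.2033 + 1.0140 + 0.9206 + 1.1305 + 1.3770 + 1.2476) / 6 = 6.89300 / 6 = 1.14883
Sum of squared deviations: (+0.05447)² + (−0.13483)² + (−0.22823)² + (−0.01833)² + (+0.22817)² + (+0.09877)² = 0.13539
Variance = 0.13539 / 5 = 0.02708
SE* = √0.02708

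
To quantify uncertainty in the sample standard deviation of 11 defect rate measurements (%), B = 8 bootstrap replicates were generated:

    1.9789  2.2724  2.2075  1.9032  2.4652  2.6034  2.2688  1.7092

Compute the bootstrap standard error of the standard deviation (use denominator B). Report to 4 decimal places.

SE* = 0.2776

Bootstrap SE is the standard deviation of the 8 replicate standard deviations.
Mean of replicates: (1.9789 + 2.2724 + 2.2075 + 1.9032 + 2.4652 + 2.6034 + 2.2688 + 1.7092) / 8 = 17.40860 / 8 = 2.17607
Sum of squared deviations: (−0.19717)² + (+0.09633)² + (+0.03143)² + (−0.27287)² + (+0.28912)² + (+0.42733)² + (+0.09273)² + (−0.46687)² = 0.61637
Variance = 0.61637 / 8 = 0.07705
SE* = √0.07705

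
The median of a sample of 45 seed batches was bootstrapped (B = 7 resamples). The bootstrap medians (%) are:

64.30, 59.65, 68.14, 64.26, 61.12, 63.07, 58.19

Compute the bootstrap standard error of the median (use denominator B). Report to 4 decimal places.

SE* = 3.0905

Bootstrap SE is the standard deviation of the 7 replicate medians.
Mean of replicates: (64.30 + 59.65 + 68.14 + 64.26 + 61.12 + 63.07 + 58.19) / 7 = 438.73000 / 7 = 62.67571
Sum of squared deviations: (+1.62429)² + (−3.02571)² + (+5.46429)² + (+1.58429)² + (−1.55571)² + (+0.39429)² + (−4.48571)² = 66.85897
Variance = 66.85897 / 7 = 9.55128
SE* = √9.55128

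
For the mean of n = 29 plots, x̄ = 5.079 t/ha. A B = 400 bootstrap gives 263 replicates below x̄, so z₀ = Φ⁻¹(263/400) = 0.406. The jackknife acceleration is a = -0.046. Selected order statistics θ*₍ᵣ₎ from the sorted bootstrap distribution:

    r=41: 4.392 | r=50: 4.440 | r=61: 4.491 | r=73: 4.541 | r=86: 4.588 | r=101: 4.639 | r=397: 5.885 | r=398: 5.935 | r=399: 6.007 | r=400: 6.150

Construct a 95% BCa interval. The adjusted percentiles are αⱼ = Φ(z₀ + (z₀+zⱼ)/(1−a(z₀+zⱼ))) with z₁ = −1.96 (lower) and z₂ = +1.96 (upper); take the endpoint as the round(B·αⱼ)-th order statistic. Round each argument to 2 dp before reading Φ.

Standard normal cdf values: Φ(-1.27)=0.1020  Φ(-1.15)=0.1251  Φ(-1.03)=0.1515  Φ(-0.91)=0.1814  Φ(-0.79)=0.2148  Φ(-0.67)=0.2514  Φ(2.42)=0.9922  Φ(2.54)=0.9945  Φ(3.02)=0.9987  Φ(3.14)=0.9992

Lower: z₀ + z₁ = 0.406 + (-1.960) = -1.554; 1 − a(z₀+z₁) = 1 − (-0.046)(-1.554) = 0.9285; argument = 0.406 + (-1.554)/0.9285 = -1.2676 → -1.27.
α₁ = Φ(-1.27) = 0.1020; rank = round(400 × 0.1020) = 41; θ*₍41₎ = 4.392.
Upper: z₀ + z₂ = 2.366; 1 − a(z₀+z₂) = 1.1088; argument = 2.5398 → 2.54; α₂ = 0.9945; rank = 398; θ*₍398₎ = 5.935.

(4.392, 5.935)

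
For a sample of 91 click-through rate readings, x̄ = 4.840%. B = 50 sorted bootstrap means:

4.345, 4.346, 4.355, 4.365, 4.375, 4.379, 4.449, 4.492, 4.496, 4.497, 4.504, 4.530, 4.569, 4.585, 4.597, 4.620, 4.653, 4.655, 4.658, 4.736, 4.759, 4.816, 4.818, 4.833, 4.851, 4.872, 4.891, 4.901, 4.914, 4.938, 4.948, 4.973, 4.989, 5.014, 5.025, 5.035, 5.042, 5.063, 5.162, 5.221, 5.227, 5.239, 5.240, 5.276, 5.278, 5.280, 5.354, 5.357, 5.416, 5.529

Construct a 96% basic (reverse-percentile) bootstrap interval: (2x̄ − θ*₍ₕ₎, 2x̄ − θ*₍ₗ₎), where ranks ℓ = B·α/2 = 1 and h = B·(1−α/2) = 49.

Percentile endpoints at ranks 1 and 49: θ*₍1₎ = 4.345, θ*₍49₎ = 5.416.
Basic interval reflects these around x̄:
  lower = 2 × 4.840 − 5.416 = 4.264
  upper = 2 × 4.840 − 4.345 = 5.335

(4.264, 5.335)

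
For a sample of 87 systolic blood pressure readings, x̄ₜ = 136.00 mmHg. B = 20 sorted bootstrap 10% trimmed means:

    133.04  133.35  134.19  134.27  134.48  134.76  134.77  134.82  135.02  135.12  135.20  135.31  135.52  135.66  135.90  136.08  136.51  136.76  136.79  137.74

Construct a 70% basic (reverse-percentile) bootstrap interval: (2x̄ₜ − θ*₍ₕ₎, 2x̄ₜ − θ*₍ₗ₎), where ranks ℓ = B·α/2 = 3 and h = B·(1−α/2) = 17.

(135.49, 137.81)

Percentile endpoints at ranks 3 and 17: θ*₍3₎ = 134.19, θ*₍17₎ = 136.51.
Basic interval reflects these around x̄ₜ:
  lower = 2 × 136.00 − 136.51 = 135.49
  upper = 2 × 136.00 − 134.19 = 137.81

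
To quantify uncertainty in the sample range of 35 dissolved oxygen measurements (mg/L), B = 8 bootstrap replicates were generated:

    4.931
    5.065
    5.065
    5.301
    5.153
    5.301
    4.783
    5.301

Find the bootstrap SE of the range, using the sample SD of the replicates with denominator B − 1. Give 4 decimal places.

SE* = 0.1906

Bootstrap SE is the standard deviation of the 8 replicate ranges.
Mean of replicates: (4.931 + 5.065 + 5.065 + 5.301 + 5.153 + 5.301 + 4.783 + 5.301) / 8 = 40.90000 / 8 = 5.11250
Sum of squared deviations: (−0.18150)² + (−0.04750)² + (−0.04750)² + (+0.18850)² + (+0.04050)² + (+0.18850)² + (−0.32950)² + (+0.18850)² = 0.25426
Variance = 0.25426 / 7 = 0.03632
SE* = √0.03632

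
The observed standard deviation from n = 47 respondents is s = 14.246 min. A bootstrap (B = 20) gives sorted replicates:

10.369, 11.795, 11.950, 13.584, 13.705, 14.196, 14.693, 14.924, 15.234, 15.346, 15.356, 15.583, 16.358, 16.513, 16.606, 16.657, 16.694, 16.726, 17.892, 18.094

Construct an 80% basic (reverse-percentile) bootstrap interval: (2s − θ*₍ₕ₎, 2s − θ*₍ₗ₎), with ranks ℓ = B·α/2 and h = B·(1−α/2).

Percentile endpoints at ranks 2 and 18: θ*₍2₎ = 11.795, θ*₍18₎ = 16.726.
Basic interval reflects these around s:
  lower = 2 × 14.246 − 16.726 = 11.766
  upper = 2 × 14.246 − 11.795 = 16.697

(11.766, 16.697)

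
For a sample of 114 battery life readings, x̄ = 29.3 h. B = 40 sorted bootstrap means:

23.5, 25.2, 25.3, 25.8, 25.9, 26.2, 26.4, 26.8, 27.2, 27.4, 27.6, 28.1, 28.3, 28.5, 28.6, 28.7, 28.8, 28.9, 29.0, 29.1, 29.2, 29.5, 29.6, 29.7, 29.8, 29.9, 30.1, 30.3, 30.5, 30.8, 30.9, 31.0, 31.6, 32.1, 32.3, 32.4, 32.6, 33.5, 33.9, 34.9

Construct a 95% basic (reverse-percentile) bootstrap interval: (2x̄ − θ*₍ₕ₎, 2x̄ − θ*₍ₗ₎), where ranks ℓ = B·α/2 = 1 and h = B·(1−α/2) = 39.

(24.7, 35.1)

Percentile endpoints at ranks 1 and 39: θ*₍1₎ = 23.5, θ*₍39₎ = 33.9.
Basic interval reflects these around x̄:
  lower = 2 × 29.3 − 33.9 = 24.7
  upper = 2 × 29.3 − 23.5 = 35.1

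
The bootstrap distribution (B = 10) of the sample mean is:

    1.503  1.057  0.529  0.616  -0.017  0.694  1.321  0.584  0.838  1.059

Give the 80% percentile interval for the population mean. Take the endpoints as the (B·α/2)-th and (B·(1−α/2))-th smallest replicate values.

Sorted replicates: -0.017, 0.529, 0.584, 0.616, 0.694, 0.838, 1.057, 1.059, 1.321, 1.503
α = 0.20; lower rank = 10 × 0.100 = 1; upper rank = 10 × 0.900 = 9.
The 1st smallest replicate is -0.017; the 9th is 1.321.

(-0.017, 1.321)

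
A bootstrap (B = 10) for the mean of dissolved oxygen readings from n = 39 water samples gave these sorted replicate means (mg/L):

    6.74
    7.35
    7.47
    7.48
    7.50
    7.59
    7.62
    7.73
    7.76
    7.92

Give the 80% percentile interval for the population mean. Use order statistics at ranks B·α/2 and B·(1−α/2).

α = 0.20; lower rank = 10 × 0.100 = 1; upper rank = 10 × 0.900 = 9.
The 1st smallest replicate is 6.74; the 9th is 7.76.

(6.74, 7.76)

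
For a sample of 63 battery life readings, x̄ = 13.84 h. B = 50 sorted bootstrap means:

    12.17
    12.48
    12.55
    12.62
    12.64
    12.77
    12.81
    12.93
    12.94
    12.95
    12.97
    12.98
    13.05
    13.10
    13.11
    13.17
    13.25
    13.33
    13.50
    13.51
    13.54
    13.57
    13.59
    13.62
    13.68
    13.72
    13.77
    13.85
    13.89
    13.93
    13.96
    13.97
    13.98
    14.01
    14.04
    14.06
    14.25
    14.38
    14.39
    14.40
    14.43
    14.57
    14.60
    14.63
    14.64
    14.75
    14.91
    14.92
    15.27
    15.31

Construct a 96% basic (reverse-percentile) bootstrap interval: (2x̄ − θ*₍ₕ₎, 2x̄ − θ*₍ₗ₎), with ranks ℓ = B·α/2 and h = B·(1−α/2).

Percentile endpoints at ranks 1 and 49: θ*₍1₎ = 12.17, θ*₍49₎ = 15.27.
Basic interval reflects these around x̄:
  lower = 2 × 13.84 − 15.27 = 12.41
  upper = 2 × 13.84 − 12.17 = 15.51

(12.41, 15.51)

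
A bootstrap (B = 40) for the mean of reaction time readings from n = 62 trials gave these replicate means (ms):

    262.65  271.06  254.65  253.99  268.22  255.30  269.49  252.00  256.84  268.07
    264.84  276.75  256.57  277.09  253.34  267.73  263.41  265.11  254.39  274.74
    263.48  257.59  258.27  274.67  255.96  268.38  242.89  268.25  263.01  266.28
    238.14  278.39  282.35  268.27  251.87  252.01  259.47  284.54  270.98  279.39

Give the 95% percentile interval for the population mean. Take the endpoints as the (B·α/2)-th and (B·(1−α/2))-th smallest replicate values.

Sorted replicates: 238.14, 242.89, 251.87, 252.00, 252.01, 253.34, 253.99, 254.39, 254.65, 255.30, 255.96, 256.57, 256.84, 257.59, 258.27, 259.47, 262.65, 263.01, 263.41, 263.48, 264.84, 265.11, 266.28, 267.73, 268.07, 268.22, 268.25, 268.27, 268.38, 269.49, 270.98, 271.06, 274.67, 274.74, 276.75, 277.09, 278.39, 279.39, 282.35, 284.54
α = 0.05; lower rank = 40 × 0.025 = 1; upper rank = 40 × 0.975 = 39.
The 1st smallest replicate is 238.14; the 39th is 282.35.

(238.14, 282.35)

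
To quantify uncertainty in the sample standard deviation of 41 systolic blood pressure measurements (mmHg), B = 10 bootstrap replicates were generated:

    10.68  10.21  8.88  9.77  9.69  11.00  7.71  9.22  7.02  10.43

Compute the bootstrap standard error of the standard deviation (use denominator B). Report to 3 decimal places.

Bootstrap SE is the standard deviation of the 10 replicate standard deviations.
Mean of replicates: (10.68 + 10.21 + 8.88 + 9.77 + 9.69 + 11.00 + 7.71 + 9.22 + 7.02 + 10.43) / 10 = 94.6100 / 10 = 9.4610
Sum of squared deviations: (+1.2190)² + (+0.7490)² + (−0.5810)² + (+0.3090)² + (+0.2290)² + (+1.5390)² + (−1.7510)² + (−0.2410)² + (−2.4410)² + (+0.9690)² = 14.9225
Variance = 14.9225 / 10 = 1.4922
SE* = √1.4922

SE* = 1.222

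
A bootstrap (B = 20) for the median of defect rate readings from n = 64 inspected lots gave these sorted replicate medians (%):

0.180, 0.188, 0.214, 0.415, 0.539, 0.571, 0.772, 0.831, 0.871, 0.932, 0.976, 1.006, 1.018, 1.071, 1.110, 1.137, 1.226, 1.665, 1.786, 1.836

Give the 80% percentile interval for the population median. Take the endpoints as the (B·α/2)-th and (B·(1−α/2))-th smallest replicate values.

α = 0.20; lower rank = 20 × 0.100 = 2; upper rank = 20 × 0.900 = 18.
The 2nd smallest replicate is 0.188; the 18th is 1.665.

(0.188, 1.665)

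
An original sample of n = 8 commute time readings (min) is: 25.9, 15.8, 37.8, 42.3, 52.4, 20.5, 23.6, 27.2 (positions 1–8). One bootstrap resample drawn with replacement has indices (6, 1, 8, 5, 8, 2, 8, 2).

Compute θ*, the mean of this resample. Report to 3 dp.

θ* = 26.500

Resample values: 20.5, 25.9, 27.2, 52.4, 27.2, 15.8, 27.2, 15.8.
Mean = (20.5 + 25.9 + 27.2 + 52.4 + 27.2 + 15.8 + 27.2 + 15.8) / 8 = 212.00 / 8 = 26.500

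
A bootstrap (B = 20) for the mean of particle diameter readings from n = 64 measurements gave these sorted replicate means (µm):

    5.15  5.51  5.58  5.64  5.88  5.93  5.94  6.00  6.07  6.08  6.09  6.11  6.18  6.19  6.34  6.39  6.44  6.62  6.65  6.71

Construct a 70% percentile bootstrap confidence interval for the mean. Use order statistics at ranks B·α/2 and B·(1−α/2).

α = 0.30; lower rank = 20 × 0.150 = 3; upper rank = 20 × 0.850 = 17.
The 3rd smallest replicate is 5.58; the 17th is 6.44.

(5.58, 6.44)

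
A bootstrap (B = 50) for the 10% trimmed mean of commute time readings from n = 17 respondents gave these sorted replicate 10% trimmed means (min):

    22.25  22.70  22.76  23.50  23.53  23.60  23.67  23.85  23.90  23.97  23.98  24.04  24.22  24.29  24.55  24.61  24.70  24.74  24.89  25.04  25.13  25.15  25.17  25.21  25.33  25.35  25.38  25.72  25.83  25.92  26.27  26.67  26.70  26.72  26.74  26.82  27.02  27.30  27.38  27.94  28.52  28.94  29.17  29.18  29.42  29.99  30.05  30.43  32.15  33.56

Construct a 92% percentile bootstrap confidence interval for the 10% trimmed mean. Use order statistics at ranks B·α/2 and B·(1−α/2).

(22.70, 30.43)

α = 0.08; lower rank = 50 × 0.040 = 2; upper rank = 50 × 0.960 = 48.
The 2nd smallest replicate is 22.70; the 48th is 30.43.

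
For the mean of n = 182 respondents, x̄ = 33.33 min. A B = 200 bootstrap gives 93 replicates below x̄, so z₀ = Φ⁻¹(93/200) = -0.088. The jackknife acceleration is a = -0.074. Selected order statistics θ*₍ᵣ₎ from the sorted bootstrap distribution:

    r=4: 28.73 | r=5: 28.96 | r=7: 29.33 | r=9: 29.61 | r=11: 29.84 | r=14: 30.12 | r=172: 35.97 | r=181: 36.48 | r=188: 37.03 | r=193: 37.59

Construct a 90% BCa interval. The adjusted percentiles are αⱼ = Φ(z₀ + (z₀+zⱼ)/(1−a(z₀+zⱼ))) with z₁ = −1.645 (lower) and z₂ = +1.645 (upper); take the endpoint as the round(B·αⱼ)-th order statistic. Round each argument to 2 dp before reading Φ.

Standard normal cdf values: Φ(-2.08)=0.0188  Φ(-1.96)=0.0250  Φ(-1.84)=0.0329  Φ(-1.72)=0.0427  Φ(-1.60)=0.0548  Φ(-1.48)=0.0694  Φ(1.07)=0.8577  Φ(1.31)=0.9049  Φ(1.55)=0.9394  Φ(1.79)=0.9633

Lower: z₀ + z₁ = -0.088 + (-1.645) = -1.733; 1 − a(z₀+z₁) = 1 − (-0.074)(-1.733) = 0.8718; argument = -0.088 + (-1.733)/0.8718 = -2.0759 → -2.08.
α₁ = Φ(-2.08) = 0.0188; rank = round(200 × 0.0188) = 4; θ*₍4₎ = 28.73.
Upper: z₀ + z₂ = 1.557; 1 − a(z₀+z₂) = 1.1152; argument = 1.3081 → 1.31; α₂ = 0.9049; rank = 181; θ*₍181₎ = 36.48.

(28.73, 36.48)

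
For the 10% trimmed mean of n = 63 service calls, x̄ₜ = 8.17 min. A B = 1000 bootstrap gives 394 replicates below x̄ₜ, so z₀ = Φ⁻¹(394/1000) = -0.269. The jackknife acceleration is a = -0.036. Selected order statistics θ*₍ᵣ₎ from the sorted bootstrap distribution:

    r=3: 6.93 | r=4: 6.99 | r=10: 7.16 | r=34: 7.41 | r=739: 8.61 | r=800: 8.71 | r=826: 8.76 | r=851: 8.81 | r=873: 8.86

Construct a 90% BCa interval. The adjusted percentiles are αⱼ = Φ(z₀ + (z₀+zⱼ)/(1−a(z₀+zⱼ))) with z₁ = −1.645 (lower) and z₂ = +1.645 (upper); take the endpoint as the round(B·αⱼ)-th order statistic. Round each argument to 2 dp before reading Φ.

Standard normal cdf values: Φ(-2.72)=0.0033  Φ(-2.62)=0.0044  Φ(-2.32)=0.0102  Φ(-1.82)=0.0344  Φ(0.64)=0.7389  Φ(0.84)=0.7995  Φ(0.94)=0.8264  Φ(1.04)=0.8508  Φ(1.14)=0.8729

Lower: z₀ + z₁ = -0.269 + (-1.645) = -1.914; 1 − a(z₀+z₁) = 1 − (-0.036)(-1.914) = 0.9311; argument = -0.269 + (-1.914)/0.9311 = -2.3246 → -2.32.
α₁ = Φ(-2.32) = 0.0102; rank = round(1000 × 0.0102) = 10; θ*₍10₎ = 7.16.
Upper: z₀ + z₂ = 1.376; 1 − a(z₀+z₂) = 1.0495; argument = 1.0421 → 1.04; α₂ = 0.8508; rank = 851; θ*₍851₎ = 8.81.

(7.16, 8.81)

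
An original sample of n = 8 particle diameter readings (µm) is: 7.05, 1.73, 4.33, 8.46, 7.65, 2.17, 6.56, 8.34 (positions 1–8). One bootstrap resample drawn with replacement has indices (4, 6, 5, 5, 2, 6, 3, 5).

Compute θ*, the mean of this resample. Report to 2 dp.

Resample values: 8.46, 2.17, 7.65, 7.65, 1.73, 2.17, 4.33, 7.65.
Mean = (8.46 + 2.17 + 7.65 + 7.65 + 1.73 + 2.17 + 4.33 + 7.65) / 8 = 41.810 / 8 = 5.23

θ* = 5.23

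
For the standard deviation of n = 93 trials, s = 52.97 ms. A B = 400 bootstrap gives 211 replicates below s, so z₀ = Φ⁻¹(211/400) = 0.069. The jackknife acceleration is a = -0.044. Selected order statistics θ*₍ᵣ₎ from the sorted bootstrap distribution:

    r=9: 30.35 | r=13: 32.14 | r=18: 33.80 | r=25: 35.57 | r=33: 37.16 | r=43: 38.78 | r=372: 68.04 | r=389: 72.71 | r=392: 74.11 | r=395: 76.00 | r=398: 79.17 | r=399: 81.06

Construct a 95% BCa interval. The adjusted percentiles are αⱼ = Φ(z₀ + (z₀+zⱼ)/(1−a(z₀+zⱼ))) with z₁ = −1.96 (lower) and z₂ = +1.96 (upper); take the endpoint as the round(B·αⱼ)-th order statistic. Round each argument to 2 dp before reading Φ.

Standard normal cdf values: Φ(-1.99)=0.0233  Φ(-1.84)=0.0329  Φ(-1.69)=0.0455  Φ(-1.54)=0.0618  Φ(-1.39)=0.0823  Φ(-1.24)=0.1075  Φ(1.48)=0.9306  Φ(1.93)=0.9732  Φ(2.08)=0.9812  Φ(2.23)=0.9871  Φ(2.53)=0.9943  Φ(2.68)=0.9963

(30.35, 72.71)

Lower: z₀ + z₁ = 0.069 + (-1.960) = -1.891; 1 − a(z₀+z₁) = 1 − (-0.044)(-1.891) = 0.9168; argument = 0.069 + (-1.891)/0.9168 = -1.9936 → -1.99.
α₁ = Φ(-1.99) = 0.0233; rank = round(400 × 0.0233) = 9; θ*₍9₎ = 30.35.
Upper: z₀ + z₂ = 2.029; 1 − a(z₀+z₂) = 1.0893; argument = 1.9317 → 1.93; α₂ = 0.9732; rank = 389; θ*₍389₎ = 72.71.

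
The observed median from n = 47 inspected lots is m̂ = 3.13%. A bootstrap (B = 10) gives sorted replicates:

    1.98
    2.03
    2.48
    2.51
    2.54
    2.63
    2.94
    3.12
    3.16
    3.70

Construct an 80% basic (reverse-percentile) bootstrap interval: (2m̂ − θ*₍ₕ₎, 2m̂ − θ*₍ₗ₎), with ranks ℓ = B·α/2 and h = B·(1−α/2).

Percentile endpoints at ranks 1 and 9: θ*₍1₎ = 1.98, θ*₍9₎ = 3.16.
Basic interval reflects these around m̂:
  lower = 2 × 3.13 − 3.16 = 3.10
  upper = 2 × 3.13 − 1.98 = 4.28

(3.10, 4.28)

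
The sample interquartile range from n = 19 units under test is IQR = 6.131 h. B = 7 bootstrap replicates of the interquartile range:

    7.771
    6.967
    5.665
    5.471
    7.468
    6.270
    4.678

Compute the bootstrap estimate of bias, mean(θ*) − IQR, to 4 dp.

bias = +0.1961

mean(θ*) = (7.771 + 6.967 + 5.665 + 5.471 + 7.468 + 6.270 + 4.678) / 7 = 6.32714
bias = 6.32714 − 6.131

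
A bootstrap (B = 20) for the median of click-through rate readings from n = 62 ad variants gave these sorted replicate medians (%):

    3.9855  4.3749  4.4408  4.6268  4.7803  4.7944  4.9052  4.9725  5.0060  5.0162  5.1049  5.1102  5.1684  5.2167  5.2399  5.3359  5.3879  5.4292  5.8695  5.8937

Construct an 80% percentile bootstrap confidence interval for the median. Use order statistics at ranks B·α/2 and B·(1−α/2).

(4.3749, 5.4292)

α = 0.20; lower rank = 20 × 0.100 = 2; upper rank = 20 × 0.900 = 18.
The 2nd smallest replicate is 4.3749; the 18th is 5.4292.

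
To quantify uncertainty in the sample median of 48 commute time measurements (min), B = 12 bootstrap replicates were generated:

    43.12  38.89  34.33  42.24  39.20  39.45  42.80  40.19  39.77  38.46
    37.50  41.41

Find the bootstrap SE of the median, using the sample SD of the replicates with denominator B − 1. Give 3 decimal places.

SE* = 2.469

Bootstrap SE is the standard deviation of the 12 replicate medians.
Mean of replicates: (43.12 + 38.89 + 34.33 + 42.24 + 39.20 + 39.45 + 42.80 + 40.19 + 39.77 + 38.46 + 37.50 + 41.41) / 12 = 477.3600 / 12 = 39.7800
Sum of squared deviations: (+3.3400)² + (−0.8900)² + (−5.4500)² + (+2.4600)² + (−0.5800)² + (−0.3300)² + (+3.0200)² + (+0.4100)² + (−0.0100)² + (−1.3200)² + (−2.2800)² + (+1.6300)² = 67.0334
Variance = 67.0334 / 11 = 6.0939
SE* = √6.0939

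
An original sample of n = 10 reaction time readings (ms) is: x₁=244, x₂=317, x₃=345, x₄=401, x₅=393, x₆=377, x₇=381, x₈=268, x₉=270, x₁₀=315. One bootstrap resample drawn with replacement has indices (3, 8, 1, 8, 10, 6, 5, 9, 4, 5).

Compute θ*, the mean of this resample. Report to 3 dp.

θ* = 327.400

Resample values: 345, 268, 244, 268, 315, 377, 393, 270, 401, 393.
Mean = (345 + 268 + 244 + 268 + 315 + 377 + 393 + 270 + 401 + 393) / 10 = 3274.0 / 10 = 327.400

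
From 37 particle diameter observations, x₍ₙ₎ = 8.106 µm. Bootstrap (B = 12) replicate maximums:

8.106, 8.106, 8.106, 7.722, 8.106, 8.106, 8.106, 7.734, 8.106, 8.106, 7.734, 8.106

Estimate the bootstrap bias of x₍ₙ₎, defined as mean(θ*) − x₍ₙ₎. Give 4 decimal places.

mean(θ*) = (8.106 + 8.106 + 8.106 + 7.722 + 8.106 + 8.106 + 8.106 + 7.734 + 8.106 + 8.106 + 7.734 + 8.106) / 12 = 8.01200
bias = 8.01200 − 8.106

bias = −0.0940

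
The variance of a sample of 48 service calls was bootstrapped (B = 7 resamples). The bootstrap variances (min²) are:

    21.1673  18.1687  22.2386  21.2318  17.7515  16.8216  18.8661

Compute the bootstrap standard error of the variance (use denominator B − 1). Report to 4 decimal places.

Bootstrap SE is the standard deviation of the 7 replicate variances.
Mean of replicates: (21.1673 + 18.1687 + 22.2386 + 21.2318 + 17.7515 + 16.8216 + 18.8661) / 7 = 136.24560 / 7 = 19.46366
Sum of squared deviations: (+1.70364)² + (−1.29496)² + (+2.77494)² + (+1.76814)² + (−1.71216)² + (−2.64206)² + (−0.59756)² = 25.67497
Variance = 25.67497 / 6 = 4.27916
SE* = √4.27916

SE* = 2.0686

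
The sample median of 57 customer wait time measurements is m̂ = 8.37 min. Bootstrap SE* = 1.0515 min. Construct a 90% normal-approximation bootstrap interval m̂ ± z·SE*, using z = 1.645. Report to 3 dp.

Margin = 1.645 × 1.0515 = 1.7297
Interval: 8.37 ± 1.7297

(6.640, 10.100)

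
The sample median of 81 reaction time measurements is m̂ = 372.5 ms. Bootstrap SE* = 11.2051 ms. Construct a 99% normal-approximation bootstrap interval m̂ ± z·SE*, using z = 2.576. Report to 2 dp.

(343.64, 401.36)

Margin = 2.576 × 11.2051 = 28.864
Interval: 372.5 ± 28.864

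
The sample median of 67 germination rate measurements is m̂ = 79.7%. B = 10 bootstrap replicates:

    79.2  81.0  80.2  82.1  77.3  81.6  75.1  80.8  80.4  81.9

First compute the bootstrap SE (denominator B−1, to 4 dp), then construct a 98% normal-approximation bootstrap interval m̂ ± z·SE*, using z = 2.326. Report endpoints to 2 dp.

(74.54, 84.86)

Mean of replicates = 79.9600; sum of squared deviations = 44.3440; SE* = √(44.3440/9) = 2.2197
Margin = 2.326 × 2.2197 = 5.163
Interval: 79.7 ± 5.163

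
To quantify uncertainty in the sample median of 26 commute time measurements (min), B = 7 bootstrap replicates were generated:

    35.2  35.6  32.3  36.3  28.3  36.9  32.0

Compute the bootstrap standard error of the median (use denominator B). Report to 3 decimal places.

Bootstrap SE is the standard deviation of the 7 replicate medians.
Mean of replicates: (35.2 + 35.6 + 32.3 + 36.3 + 28.3 + 36.9 + 32.0) / 7 = 236.6000 / 7 = 33.8000
Sum of squared deviations: (+1.4000)² + (+1.8000)² + (−1.5000)² + (+2.5000)² + (−5.5000)² + (+3.1000)² + (−1.8000)² = 56.8000
Variance = 56.8000 / 7 = 8.1143
SE* = √8.1143

SE* = 2.849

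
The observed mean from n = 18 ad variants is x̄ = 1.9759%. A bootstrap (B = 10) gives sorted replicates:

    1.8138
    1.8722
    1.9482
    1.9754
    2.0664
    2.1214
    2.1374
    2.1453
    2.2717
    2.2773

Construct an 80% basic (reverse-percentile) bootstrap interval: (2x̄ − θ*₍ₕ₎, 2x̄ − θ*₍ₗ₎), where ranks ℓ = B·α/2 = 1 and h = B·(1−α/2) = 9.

(1.6801, 2.1380)

Percentile endpoints at ranks 1 and 9: θ*₍1₎ = 1.8138, θ*₍9₎ = 2.2717.
Basic interval reflects these around x̄:
  lower = 2 × 1.9759 − 2.2717 = 1.6801
  upper = 2 × 1.9759 − 1.8138 = 2.1380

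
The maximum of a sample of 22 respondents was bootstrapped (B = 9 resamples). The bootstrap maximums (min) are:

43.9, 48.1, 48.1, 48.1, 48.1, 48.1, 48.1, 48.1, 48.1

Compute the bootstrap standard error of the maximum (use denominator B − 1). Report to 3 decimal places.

Bootstrap SE is the standard deviation of the 9 replicate maximums.
Mean of replicates: (43.9 + 48.1 + 48.1 + 48.1 + 48.1 + 48.1 + 48.1 + 48.1 + 48.1) / 9 = 428.7000 / 9 = 47.6333
Sum of squared deviations: (−3.7333)² + (+0.4667)² + (+0.4667)² + (+0.4667)² + (+0.4667)² + (+0.4667)² + (+0.4667)² + (+0.4667)² + (+0.4667)² = 15.6800
Variance = 15.6800 / 8 = 1.9600
SE* = √1.9600

SE* = 1.400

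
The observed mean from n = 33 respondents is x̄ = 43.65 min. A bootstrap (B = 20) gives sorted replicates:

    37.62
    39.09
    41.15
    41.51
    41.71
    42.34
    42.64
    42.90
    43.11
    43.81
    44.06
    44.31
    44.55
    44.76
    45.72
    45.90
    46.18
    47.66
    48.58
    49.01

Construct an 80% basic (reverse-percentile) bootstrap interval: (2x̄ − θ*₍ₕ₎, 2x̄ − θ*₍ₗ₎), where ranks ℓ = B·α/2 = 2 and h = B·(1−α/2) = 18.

Percentile endpoints at ranks 2 and 18: θ*₍2₎ = 39.09, θ*₍18₎ = 47.66.
Basic interval reflects these around x̄:
  lower = 2 × 43.65 − 47.66 = 39.64
  upper = 2 × 43.65 − 39.09 = 48.21

(39.64, 48.21)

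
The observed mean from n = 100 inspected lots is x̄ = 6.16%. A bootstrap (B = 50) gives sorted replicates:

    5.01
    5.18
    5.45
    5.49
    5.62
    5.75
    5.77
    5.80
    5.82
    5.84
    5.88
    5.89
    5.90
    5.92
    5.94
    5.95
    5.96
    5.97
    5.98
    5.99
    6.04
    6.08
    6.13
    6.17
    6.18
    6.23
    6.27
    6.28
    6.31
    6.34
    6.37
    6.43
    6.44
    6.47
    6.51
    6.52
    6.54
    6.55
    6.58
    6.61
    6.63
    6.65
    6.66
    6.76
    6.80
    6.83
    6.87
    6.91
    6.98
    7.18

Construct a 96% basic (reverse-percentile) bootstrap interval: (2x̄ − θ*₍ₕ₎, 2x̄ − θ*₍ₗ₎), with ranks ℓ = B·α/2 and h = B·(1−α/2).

(5.34, 7.31)

Percentile endpoints at ranks 1 and 49: θ*₍1₎ = 5.01, θ*₍49₎ = 6.98.
Basic interval reflects these around x̄:
  lower = 2 × 6.16 − 6.98 = 5.34
  upper = 2 × 6.16 − 5.01 = 7.31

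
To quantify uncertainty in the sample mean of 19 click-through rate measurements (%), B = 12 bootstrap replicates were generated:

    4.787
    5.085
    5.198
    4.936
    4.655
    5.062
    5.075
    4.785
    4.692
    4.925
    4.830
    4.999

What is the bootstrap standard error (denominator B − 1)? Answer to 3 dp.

Bootstrap SE is the standard deviation of the 12 replicate means.
Mean of replicates: (4.787 + 5.085 + 5.198 + 4.936 + 4.655 + 5.062 + 5.075 + 4.785 + 4.692 + 4.925 + 4.830 + 4.999) / 12 = 59.0290 / 12 = 4.9191
Sum of squared deviations: (−0.1321)² + (+0.1659)² + (+0.2789)² + (+0.0169)² + (−0.2641)² + (+0.1429)² + (+0.1559)² + (−0.1341)² + (−0.2271)² + (+0.0059)² + (−0.0891)² + (+0.0799)² = 0.3214
Variance = 0.3214 / 11 = 0.0292
SE* = √0.0292

SE* = 0.171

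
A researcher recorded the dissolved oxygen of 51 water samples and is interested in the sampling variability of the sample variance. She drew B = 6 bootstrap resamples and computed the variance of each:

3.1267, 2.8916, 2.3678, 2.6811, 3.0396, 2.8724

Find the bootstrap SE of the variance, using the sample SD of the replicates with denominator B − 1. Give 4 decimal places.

SE* = 0.2733

Bootstrap SE is the standard deviation of the 6 replicate variances.
Mean of replicates: (3.1267 + 2.8916 + 2.3678 + 2.6811 + 3.0396 + 2.8724) / 6 = 16.97920 / 6 = 2.82987
Sum of squared deviations: (+0.29683)² + (+0.06173)² + (−0.46207)² + (−0.14877)² + (+0.20973)² + (+0.04253)² = 0.37336
Variance = 0.37336 / 5 = 0.07467
SE* = √0.07467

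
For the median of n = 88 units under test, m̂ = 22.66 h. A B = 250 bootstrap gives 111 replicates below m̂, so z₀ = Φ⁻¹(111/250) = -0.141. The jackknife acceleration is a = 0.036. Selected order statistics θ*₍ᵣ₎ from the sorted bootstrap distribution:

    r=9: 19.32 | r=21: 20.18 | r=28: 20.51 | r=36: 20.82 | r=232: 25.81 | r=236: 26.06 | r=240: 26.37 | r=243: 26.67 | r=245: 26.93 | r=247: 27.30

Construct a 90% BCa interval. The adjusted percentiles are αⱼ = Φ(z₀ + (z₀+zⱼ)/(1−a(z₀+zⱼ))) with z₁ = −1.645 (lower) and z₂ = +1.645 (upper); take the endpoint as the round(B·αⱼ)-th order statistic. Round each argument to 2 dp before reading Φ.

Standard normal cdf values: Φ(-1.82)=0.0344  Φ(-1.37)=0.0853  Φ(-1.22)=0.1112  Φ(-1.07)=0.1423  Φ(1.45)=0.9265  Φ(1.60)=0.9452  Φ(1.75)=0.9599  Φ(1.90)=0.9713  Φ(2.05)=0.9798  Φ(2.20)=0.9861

(19.32, 25.81)

Lower: z₀ + z₁ = -0.141 + (-1.645) = -1.786; 1 − a(z₀+z₁) = 1 − (0.036)(-1.786) = 1.0643; argument = -0.141 + (-1.786)/1.0643 = -1.8191 → -1.82.
α₁ = Φ(-1.82) = 0.0344; rank = round(250 × 0.0344) = 9; θ*₍9₎ = 19.32.
Upper: z₀ + z₂ = 1.504; 1 − a(z₀+z₂) = 0.9459; argument = 1.4491 → 1.45; α₂ = 0.9265; rank = 232; θ*₍232₎ = 25.81.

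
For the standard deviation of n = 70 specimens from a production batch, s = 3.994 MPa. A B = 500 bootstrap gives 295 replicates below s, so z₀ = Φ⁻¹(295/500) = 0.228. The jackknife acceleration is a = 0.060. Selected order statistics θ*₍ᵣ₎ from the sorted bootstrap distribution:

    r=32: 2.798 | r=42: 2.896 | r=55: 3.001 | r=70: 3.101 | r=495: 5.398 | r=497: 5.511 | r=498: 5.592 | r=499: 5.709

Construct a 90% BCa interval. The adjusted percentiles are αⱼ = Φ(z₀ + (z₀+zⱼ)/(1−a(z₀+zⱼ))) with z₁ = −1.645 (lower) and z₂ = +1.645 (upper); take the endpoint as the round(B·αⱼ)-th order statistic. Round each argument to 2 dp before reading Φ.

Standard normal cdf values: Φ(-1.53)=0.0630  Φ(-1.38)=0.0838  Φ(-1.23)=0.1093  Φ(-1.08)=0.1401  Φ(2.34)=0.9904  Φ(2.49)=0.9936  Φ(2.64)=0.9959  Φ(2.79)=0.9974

Lower: z₀ + z₁ = 0.228 + (-1.645) = -1.417; 1 − a(z₀+z₁) = 1 − (0.060)(-1.417) = 1.0850; argument = 0.228 + (-1.417)/1.0850 = -1.0780 → -1.08.
α₁ = Φ(-1.08) = 0.1401; rank = round(500 × 0.1401) = 70; θ*₍70₎ = 3.101.
Upper: z₀ + z₂ = 1.873; 1 − a(z₀+z₂) = 0.8876; argument = 2.3381 → 2.34; α₂ = 0.9904; rank = 495; θ*₍495₎ = 5.398.

(3.101, 5.398)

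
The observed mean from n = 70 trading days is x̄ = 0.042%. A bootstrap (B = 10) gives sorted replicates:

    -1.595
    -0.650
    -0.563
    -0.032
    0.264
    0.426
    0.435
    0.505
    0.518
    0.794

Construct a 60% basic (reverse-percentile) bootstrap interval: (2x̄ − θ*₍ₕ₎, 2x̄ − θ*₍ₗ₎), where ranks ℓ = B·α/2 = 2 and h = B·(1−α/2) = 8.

(-0.421, 0.734)

Percentile endpoints at ranks 2 and 8: θ*₍2₎ = -0.650, θ*₍8₎ = 0.505.
Basic interval reflects these around x̄:
  lower = 2 × 0.042 − 0.505 = -0.421
  upper = 2 × 0.042 − -0.650 = 0.734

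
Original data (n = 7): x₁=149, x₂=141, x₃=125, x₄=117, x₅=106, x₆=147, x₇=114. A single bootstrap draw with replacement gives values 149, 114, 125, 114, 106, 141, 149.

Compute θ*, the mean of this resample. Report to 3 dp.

θ* = 128.286

Mean = (149 + 114 + 125 + 114 + 106 + 141 + 149) / 7 = 898.0 / 7 = 128.286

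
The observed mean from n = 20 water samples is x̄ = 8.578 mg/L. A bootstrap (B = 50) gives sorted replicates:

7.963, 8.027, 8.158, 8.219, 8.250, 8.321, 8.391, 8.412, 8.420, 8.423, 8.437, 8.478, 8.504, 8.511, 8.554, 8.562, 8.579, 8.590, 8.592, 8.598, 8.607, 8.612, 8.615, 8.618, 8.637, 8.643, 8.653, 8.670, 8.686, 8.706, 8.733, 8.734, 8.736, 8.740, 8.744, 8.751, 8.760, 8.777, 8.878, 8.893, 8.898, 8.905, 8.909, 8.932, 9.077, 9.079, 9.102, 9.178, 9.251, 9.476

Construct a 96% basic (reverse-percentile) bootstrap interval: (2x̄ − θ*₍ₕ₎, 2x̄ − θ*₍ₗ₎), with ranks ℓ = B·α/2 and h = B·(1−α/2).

(7.905, 9.193)

Percentile endpoints at ranks 1 and 49: θ*₍1₎ = 7.963, θ*₍49₎ = 9.251.
Basic interval reflects these around x̄:
  lower = 2 × 8.578 − 9.251 = 7.905
  upper = 2 × 8.578 − 7.963 = 9.193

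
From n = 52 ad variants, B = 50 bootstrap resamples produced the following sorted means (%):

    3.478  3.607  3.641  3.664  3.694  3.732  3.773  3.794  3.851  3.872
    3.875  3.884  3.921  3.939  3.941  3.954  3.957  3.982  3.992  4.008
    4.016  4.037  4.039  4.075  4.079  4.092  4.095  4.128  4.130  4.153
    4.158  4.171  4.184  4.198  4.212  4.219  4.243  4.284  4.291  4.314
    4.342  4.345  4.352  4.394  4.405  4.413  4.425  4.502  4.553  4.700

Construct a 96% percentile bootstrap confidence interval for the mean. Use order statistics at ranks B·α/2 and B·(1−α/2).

α = 0.04; lower rank = 50 × 0.020 = 1; upper rank = 50 × 0.980 = 49.
The 1st smallest replicate is 3.478; the 49th is 4.553.

(3.478, 4.553)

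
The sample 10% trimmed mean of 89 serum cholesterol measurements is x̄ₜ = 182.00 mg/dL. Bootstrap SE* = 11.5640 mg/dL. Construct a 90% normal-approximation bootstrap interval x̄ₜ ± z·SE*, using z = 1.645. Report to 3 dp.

Margin = 1.645 × 11.5640 = 19.0228
Interval: 182.00 ± 19.0228

(162.977, 201.023)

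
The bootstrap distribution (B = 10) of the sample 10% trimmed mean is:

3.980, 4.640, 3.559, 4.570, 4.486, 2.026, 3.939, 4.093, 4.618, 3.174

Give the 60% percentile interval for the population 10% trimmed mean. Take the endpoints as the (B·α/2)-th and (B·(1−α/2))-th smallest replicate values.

Sorted replicates: 2.026, 3.174, 3.559, 3.939, 3.980, 4.093, 4.486, 4.570, 4.618, 4.640
α = 0.40; lower rank = 10 × 0.200 = 2; upper rank = 10 × 0.800 = 8.
The 2nd smallest replicate is 3.174; the 8th is 4.570.

(3.174, 4.570)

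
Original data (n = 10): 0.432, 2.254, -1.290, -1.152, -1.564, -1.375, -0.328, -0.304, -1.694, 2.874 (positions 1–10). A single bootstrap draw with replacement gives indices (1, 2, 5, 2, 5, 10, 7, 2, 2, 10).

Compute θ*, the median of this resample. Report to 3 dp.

θ* = 2.254

Resample values: 0.432, 2.254, -1.564, 2.254, -1.564, 2.874, -0.328, 2.254, 2.254, 2.874.
Sorted: -1.564, -1.564, -0.328, 0.432, 2.254, 2.254, 2.254, 2.254, 2.874, 2.874
Median = average of the two middle values = 2.254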